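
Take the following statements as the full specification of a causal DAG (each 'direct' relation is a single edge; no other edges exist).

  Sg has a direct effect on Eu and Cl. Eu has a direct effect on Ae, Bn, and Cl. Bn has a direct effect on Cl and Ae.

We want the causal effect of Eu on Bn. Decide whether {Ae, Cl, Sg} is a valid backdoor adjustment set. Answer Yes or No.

No

Backdoor paths from Eu to Bn (paths whose first edge points into Eu):
  P1: Eu <- Sg -> Cl <- Bn
Condition 1 (no descendant of Eu in the set): FAILS — Ae and Cl are descendants of Eu.
Condition 2 (every backdoor path blocked by {Ae, Cl, Sg}):
  P1: blocked at fork node Sg ∈ conditioning set.
{Ae, Cl, Sg} does not satisfy the backdoor criterion.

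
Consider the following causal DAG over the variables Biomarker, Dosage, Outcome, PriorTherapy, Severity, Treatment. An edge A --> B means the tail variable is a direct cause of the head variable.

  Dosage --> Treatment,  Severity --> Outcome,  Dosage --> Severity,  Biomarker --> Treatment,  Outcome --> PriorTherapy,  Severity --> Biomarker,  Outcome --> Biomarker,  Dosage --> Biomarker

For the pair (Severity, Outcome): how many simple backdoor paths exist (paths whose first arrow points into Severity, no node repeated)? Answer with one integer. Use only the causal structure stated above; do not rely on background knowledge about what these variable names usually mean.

A backdoor path from Severity to Outcome is any simple undirected path whose first edge points into Severity (i.e. leaves Severity via a parent).
Parents of Severity: {Dosage}.
Enumerating:
  P1: Severity <- Dosage -> Biomarker <- Outcome
  P2: Severity <- Dosage -> Treatment <- Biomarker <- Outcome
That exhausts the simple backdoor paths. Count: 2.

2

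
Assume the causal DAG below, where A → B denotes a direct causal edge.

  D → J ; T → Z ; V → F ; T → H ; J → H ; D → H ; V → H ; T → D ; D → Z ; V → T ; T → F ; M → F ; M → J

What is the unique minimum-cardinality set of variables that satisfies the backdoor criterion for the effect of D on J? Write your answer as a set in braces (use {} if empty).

{}

Variables eligible for adjustment (non-descendants of D, excluding D and J): {F, M, T, V}.
Backdoor paths from D to J:
  P1: D <- T <- V -> F <- M -> J
  P2: D <- T <- V -> H <- J
  P3: D <- T -> F <- V -> H <- J
  P4: D <- T -> F <- M -> J
  P5: D <- T -> H <- V -> F <- M -> J
  P6: D <- T -> H <- J
Each backdoor path contains an unconditioned collider, so every path is already blocked with the empty conditioning set:
  P1: blocked at collider F (neither it nor any descendant is in the conditioning set).
  P2: blocked at collider H (neither it nor any descendant is in the conditioning set).
  P3: blocked at collider F (neither it nor any descendant is in the conditioning set).
  P4: blocked at collider F (neither it nor any descendant is in the conditioning set).
  P5: blocked at collider H (neither it nor any descendant is in the conditioning set).
  P6: blocked at collider H (neither it nor any descendant is in the conditioning set).
The empty set is therefore the unique smallest valid set.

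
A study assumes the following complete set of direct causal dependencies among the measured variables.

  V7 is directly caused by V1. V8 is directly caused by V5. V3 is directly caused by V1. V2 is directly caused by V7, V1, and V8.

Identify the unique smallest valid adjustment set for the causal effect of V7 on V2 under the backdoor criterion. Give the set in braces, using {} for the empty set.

Variables eligible for adjustment (non-descendants of V7, excluding V7 and V2): {V1, V3, V5, V8}.
Backdoor paths from V7 to V2:
  P1: V7 <- V1 -> V2
The empty set is not sufficient: P1 (V7 <- V1 -> V2) has no collider blocking it and no conditioned non-collider, so it is open.
Try {V1}:
  P1: blocked at fork node V1 ∈ conditioning set.
{V1} contains no descendant of V7 and blocks every backdoor path.
No other singleton works — e.g. {V5} leaves P1 open — so {V1} is the unique smallest valid adjustment set.

{V1}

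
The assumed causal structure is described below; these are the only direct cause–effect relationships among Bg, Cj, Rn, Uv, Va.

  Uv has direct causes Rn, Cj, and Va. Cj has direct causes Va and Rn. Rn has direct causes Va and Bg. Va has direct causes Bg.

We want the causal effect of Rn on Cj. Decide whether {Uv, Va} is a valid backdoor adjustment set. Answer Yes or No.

Backdoor paths from Rn to Cj (paths whose first edge points into Rn):
  P1: Rn <- Bg -> Va -> Cj
  P2: Rn <- Bg -> Va -> Uv <- Cj
  P3: Rn <- Va -> Cj
  P4: Rn <- Va -> Uv <- Cj
Condition 1 (no descendant of Rn in the set): FAILS — Uv is a descendant of Rn.
Condition 2 (every backdoor path blocked by {Uv, Va}):
  P1: blocked at chain node Va ∈ conditioning set.
  P2: blocked at chain node Va ∈ conditioning set.
  P3: blocked at fork node Va ∈ conditioning set.
  P4: blocked at fork node Va ∈ conditioning set.
{Uv, Va} does not satisfy the backdoor criterion.

No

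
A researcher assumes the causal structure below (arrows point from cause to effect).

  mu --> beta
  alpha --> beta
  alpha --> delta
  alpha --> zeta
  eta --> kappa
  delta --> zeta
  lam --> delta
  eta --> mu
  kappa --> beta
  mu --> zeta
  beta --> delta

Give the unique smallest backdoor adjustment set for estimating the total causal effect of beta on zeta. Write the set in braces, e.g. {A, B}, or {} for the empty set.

Variables eligible for adjustment (non-descendants of beta, excluding beta and zeta): {alpha, eta, kappa, lam, mu}.
Backdoor paths from beta to zeta:
  P1: beta <- mu -> zeta
  P2: beta <- kappa <- eta -> mu -> zeta
  P3: beta <- alpha -> delta -> zeta
  P4: beta <- alpha -> zeta
The empty set is not sufficient: P1 (beta <- mu -> zeta) has no collider blocking it and no conditioned non-collider, so it is open.
Try {alpha, mu}:
  P1: blocked at fork node mu ∈ conditioning set.
  P2: blocked at chain node mu ∈ conditioning set.
  P3: blocked at fork node alpha ∈ conditioning set.
  P4: blocked at fork node alpha ∈ conditioning set.
{alpha, mu} contains no descendant of beta and blocks every backdoor path.
Every element of {alpha, mu} is needed (dropping alpha leaves P3 open; dropping mu leaves P1 open), so no proper subset is valid.
Among all size-2 subsets of the eligible variables, only {alpha, mu} blocks every backdoor path, so it is the unique smallest valid adjustment set.

{alpha, mu}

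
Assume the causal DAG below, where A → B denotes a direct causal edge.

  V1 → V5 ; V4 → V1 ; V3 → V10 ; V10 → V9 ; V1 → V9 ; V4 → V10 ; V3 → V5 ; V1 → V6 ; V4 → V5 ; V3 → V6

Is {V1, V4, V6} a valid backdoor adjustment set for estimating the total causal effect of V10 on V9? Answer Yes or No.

Backdoor paths from V10 to V9 (paths whose first edge points into V10):
  P1: V10 <- V3 -> V6 <- V1 -> V9
  P2: V10 <- V3 -> V5 <- V4 -> V1 -> V9
  P3: V10 <- V3 -> V5 <- V1 -> V9
  P4: V10 <- V4 -> V1 -> V9
  P5: V10 <- V4 -> V5 <- V3 -> V6 <- V1 -> V9
  P6: V10 <- V4 -> V5 <- V1 -> V9
Condition 1 (no descendant of V10 in the set): holds — descendants of V10 are {V9}; none are in {V1, V4, V6}.
Condition 2 (every backdoor path blocked by {V1, V4, V6}):
  P1: blocked at fork node V1 ∈ conditioning set.
  P2: blocked at collider V5 (neither it nor any descendant is in the conditioning set).
  P3: blocked at collider V5 (neither it nor any descendant is in the conditioning set).
  P4: blocked at fork node V4 ∈ conditioning set.
  P5: blocked at fork node V4 ∈ conditioning set.
  P6: blocked at fork node V4 ∈ conditioning set.
{V1, V4, V6} satisfies the backdoor criterion.

Yes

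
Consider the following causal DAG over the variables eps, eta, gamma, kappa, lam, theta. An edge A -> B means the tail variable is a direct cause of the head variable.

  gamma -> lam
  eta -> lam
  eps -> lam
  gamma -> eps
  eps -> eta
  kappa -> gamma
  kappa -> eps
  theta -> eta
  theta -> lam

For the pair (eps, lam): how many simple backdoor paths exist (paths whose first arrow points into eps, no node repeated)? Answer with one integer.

2

A backdoor path from eps to lam is any simple undirected path whose first edge points into eps (i.e. leaves eps via a parent).
Parents of eps: {gamma, kappa}.
Enumerating:
  P1: eps <- kappa -> gamma -> lam
  P2: eps <- gamma -> lam
That exhausts the simple backdoor paths. Count: 2.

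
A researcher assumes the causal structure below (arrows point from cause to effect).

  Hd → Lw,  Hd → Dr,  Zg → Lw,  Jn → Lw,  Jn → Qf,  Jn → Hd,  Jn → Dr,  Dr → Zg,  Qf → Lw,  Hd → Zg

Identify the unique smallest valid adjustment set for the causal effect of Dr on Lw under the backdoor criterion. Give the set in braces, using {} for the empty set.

Variables eligible for adjustment (non-descendants of Dr, excluding Dr and Lw): {Hd, Jn, Qf}.
Backdoor paths from Dr to Lw:
  P1: Dr <- Jn -> Hd -> Zg -> Lw
  P2: Dr <- Jn -> Hd -> Lw
  P3: Dr <- Jn -> Qf -> Lw
  P4: Dr <- Jn -> Lw
  P5: Dr <- Hd <- Jn -> Qf -> Lw
  P6: Dr <- Hd <- Jn -> Lw
  P7: Dr <- Hd -> Zg -> Lw
  P8: Dr <- Hd -> Lw
The empty set is not sufficient: P1 (Dr <- Jn -> Hd -> Zg -> Lw) has no collider blocking it and no conditioned non-collider, so it is open.
Try {Hd, Jn}:
  P1: blocked at fork node Jn ∈ conditioning set.
  P2: blocked at fork node Jn ∈ conditioning set.
  P3: blocked at fork node Jn ∈ conditioning set.
  P4: blocked at fork node Jn ∈ conditioning set.
  P5: blocked at chain node Hd ∈ conditioning set.
  P6: blocked at chain node Hd ∈ conditioning set.
  P7: blocked at fork node Hd ∈ conditioning set.
  P8: blocked at fork node Hd ∈ conditioning set.
{Hd, Jn} contains no descendant of Dr and blocks every backdoor path.
Every element of {Hd, Jn} is needed (dropping Hd leaves P7 open; dropping Jn leaves P3 open), so no proper subset is valid.
Among all size-2 subsets of the eligible variables, only {Hd, Jn} blocks every backdoor path, so it is the unique smallest valid adjustment set.

{Hd, Jn}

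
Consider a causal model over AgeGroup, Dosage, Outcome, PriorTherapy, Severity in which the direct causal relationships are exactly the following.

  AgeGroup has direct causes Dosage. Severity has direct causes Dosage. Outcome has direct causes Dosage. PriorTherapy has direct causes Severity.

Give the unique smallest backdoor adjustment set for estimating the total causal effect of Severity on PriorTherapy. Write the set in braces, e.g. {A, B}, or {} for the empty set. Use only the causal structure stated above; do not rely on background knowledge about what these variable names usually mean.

{}

Variables eligible for adjustment (non-descendants of Severity, excluding Severity and PriorTherapy): {AgeGroup, Dosage, Outcome}.
Backdoor paths from Severity to PriorTherapy:
  (none)
With no backdoor paths the empty set already satisfies the criterion, and it is trivially minimal.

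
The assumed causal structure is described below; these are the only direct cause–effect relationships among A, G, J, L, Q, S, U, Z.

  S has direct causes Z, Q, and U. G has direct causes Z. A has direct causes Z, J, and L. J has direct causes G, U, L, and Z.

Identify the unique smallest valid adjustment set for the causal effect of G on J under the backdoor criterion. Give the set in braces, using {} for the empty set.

Variables eligible for adjustment (non-descendants of G, excluding G and J): {L, Q, S, U, Z}.
Backdoor paths from G to J:
  P1: G <- Z -> J
  P2: G <- Z -> S <- U -> J
  P3: G <- Z -> A <- L -> J
  P4: G <- Z -> A <- J
The empty set is not sufficient: P1 (G <- Z -> J) has no collider blocking it and no conditioned non-collider, so it is open.
Try {Z}:
  P1: blocked at fork node Z ∈ conditioning set.
  P2: blocked at fork node Z ∈ conditioning set.
  P3: blocked at fork node Z ∈ conditioning set.
  P4: blocked at fork node Z ∈ conditioning set.
{Z} contains no descendant of G and blocks every backdoor path.
No other singleton works — e.g. {L} leaves P1 open — so {Z} is the unique smallest valid adjustment set.

{Z}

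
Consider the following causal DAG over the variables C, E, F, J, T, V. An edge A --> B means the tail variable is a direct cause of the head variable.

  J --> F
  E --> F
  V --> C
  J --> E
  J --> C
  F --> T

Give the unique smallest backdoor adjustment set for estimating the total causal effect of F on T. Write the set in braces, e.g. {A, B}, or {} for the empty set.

Variables eligible for adjustment (non-descendants of F, excluding F and T): {C, E, J, V}.
Backdoor paths from F to T:
  (none)
With no backdoor paths the empty set already satisfies the criterion, and it is trivially minimal.

{}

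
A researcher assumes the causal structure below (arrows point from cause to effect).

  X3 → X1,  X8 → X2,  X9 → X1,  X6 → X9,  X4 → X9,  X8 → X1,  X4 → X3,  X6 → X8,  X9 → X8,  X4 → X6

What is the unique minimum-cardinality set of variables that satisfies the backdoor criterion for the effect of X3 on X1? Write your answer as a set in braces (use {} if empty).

{X4}

Variables eligible for adjustment (non-descendants of X3, excluding X3 and X1): {X2, X4, X6, X8, X9}.
Backdoor paths from X3 to X1:
  P1: X3 <- X4 -> X6 -> X9 -> X8 -> X1
  P2: X3 <- X4 -> X6 -> X9 -> X1
  P3: X3 <- X4 -> X6 -> X8 <- X9 -> X1
  P4: X3 <- X4 -> X6 -> X8 -> X1
  P5: X3 <- X4 -> X9 <- X6 -> X8 -> X1
  P6: X3 <- X4 -> X9 -> X8 -> X1
  P7: X3 <- X4 -> X9 -> X1
The empty set is not sufficient: P1 (X3 <- X4 -> X6 -> X9 -> X8 -> X1) has no collider blocking it and no conditioned non-collider, so it is open.
Try {X4}:
  P1: blocked at fork node X4 ∈ conditioning set.
  P2: blocked at fork node X4 ∈ conditioning set.
  P3: blocked at fork node X4 ∈ conditioning set.
  P4: blocked at fork node X4 ∈ conditioning set.
  P5: blocked at fork node X4 ∈ conditioning set.
  P6: blocked at fork node X4 ∈ conditioning set.
  P7: blocked at fork node X4 ∈ conditioning set.
{X4} contains no descendant of X3 and blocks every backdoor path.
No other singleton works — e.g. {X6} leaves P6 open — so {X4} is the unique smallest valid adjustment set.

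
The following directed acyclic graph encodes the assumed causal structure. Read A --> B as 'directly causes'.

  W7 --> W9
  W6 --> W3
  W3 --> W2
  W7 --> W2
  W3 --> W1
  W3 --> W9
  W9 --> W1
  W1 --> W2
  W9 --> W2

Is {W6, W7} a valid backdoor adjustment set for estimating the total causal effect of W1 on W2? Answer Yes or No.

No

Backdoor paths from W1 to W2 (paths whose first edge points into W1):
  P1: W1 <- W3 -> W9 <- W7 -> W2
  P2: W1 <- W3 -> W9 -> W2
  P3: W1 <- W3 -> W2
  P4: W1 <- W9 <- W7 -> W2
  P5: W1 <- W9 <- W3 -> W2
  P6: W1 <- W9 -> W2
Condition 1 (no descendant of W1 in the set): holds — descendants of W1 are {W2}; none are in {W6, W7}.
Condition 2 (every backdoor path blocked by {W6, W7}):
  P1: blocked at collider W9 (neither it nor any descendant is in the conditioning set).
  P2: open — no interior node is in the conditioning set.
  P3: open — no interior node is in the conditioning set.
  P4: blocked at fork node W7 ∈ conditioning set.
  P5: open — no interior node is in the conditioning set.
  P6: open — no interior node is in the conditioning set.
{W6, W7} does not satisfy the backdoor criterion.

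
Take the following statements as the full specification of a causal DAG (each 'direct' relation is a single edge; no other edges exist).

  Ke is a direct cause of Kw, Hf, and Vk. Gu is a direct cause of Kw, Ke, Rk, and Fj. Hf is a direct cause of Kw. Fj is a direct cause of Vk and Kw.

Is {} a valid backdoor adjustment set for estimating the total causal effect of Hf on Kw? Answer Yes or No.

Backdoor paths from Hf to Kw (paths whose first edge points into Hf):
  P1: Hf <- Ke <- Gu -> Fj -> Kw
  P2: Hf <- Ke <- Gu -> Kw
  P3: Hf <- Ke -> Vk <- Fj <- Gu -> Kw
  P4: Hf <- Ke -> Vk <- Fj -> Kw
  P5: Hf <- Ke -> Kw
Condition 1 (no descendant of Hf in the set): holds — descendants of Hf are {Kw}; none are in {}.
Condition 2 (every backdoor path blocked by {}):
  P1: open — no interior node is in the conditioning set.
  P2: open — no interior node is in the conditioning set.
  P3: blocked at collider Vk (neither it nor any descendant is in the conditioning set).
  P4: blocked at collider Vk (neither it nor any descendant is in the conditioning set).
  P5: open — no interior node is in the conditioning set.
{} does not satisfy the backdoor criterion.

No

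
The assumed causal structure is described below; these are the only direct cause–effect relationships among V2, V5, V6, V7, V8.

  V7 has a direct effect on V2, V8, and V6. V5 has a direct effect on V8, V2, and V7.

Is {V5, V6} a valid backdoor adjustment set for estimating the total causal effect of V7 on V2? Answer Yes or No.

No

Backdoor paths from V7 to V2 (paths whose first edge points into V7):
  P1: V7 <- V5 -> V2
Condition 1 (no descendant of V7 in the set): FAILS — V6 is a descendant of V7.
Condition 2 (every backdoor path blocked by {V5, V6}):
  P1: blocked at fork node V5 ∈ conditioning set.
{V5, V6} does not satisfy the backdoor criterion.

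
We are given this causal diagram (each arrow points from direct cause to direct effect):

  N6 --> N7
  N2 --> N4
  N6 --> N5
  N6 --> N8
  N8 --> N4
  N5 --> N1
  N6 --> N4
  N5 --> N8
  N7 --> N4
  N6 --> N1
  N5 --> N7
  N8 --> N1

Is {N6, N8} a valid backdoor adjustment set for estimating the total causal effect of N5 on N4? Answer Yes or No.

Backdoor paths from N5 to N4 (paths whose first edge points into N5):
  P1: N5 <- N6 -> N7 -> N4
  P2: N5 <- N6 -> N8 -> N4
  P3: N5 <- N6 -> N1 <- N8 -> N4
  P4: N5 <- N6 -> N4
Condition 1 (no descendant of N5 in the set): FAILS — N8 is a descendant of N5.
Condition 2 (every backdoor path blocked by {N6, N8}):
  P1: blocked at fork node N6 ∈ conditioning set.
  P2: blocked at fork node N6 ∈ conditioning set.
  P3: blocked at fork node N6 ∈ conditioning set.
  P4: blocked at fork node N6 ∈ conditioning set.
{N6, N8} does not satisfy the backdoor criterion.

No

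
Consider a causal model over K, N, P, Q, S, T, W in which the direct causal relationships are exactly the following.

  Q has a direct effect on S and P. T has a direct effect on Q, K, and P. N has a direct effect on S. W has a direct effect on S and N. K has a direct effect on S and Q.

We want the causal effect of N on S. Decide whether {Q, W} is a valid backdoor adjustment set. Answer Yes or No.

Backdoor paths from N to S (paths whose first edge points into N):
  P1: N <- W -> S
Condition 1 (no descendant of N in the set): holds — descendants of N are {S}; none are in {Q, W}.
Condition 2 (every backdoor path blocked by {Q, W}):
  P1: blocked at fork node W ∈ conditioning set.
{Q, W} satisfies the backdoor criterion.

Yes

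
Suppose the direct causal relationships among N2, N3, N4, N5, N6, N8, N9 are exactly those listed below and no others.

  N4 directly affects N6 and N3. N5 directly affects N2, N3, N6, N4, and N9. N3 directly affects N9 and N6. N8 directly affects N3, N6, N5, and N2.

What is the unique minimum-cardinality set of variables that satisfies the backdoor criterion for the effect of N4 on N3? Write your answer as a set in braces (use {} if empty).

{N5}

Variables eligible for adjustment (non-descendants of N4, excluding N4 and N3): {N2, N5, N8}.
Backdoor paths from N4 to N3:
  P1: N4 <- N5 <- N8 -> N3
  P2: N4 <- N5 <- N8 -> N6 <- N3
  P3: N4 <- N5 -> N3
  P4: N4 <- N5 -> N2 <- N8 -> N3
  P5: N4 <- N5 -> N2 <- N8 -> N6 <- N3
  P6: N4 <- N5 -> N9 <- N3
  P7: N4 <- N5 -> N6 <- N8 -> N3
  P8: N4 <- N5 -> N6 <- N3
The empty set is not sufficient: P1 (N4 <- N5 <- N8 -> N3) has no collider blocking it and no conditioned non-collider, so it is open.
Try {N5}:
  P1: blocked at chain node N5 ∈ conditioning set.
  P2: blocked at chain node N5 ∈ conditioning set.
  P3: blocked at fork node N5 ∈ conditioning set.
  P4: blocked at fork node N5 ∈ conditioning set.
  P5: blocked at fork node N5 ∈ conditioning set.
  P6: blocked at fork node N5 ∈ conditioning set.
  P7: blocked at fork node N5 ∈ conditioning set.
  P8: blocked at fork node N5 ∈ conditioning set.
{N5} contains no descendant of N4 and blocks every backdoor path.
No other singleton works — e.g. {N8} leaves P3 open — so {N5} is the unique smallest valid adjustment set.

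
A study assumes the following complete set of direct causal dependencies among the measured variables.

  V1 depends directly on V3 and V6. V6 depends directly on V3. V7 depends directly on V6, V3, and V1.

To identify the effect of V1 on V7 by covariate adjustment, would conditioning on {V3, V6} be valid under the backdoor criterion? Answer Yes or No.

Backdoor paths from V1 to V7 (paths whose first edge points into V1):
  P1: V1 <- V3 -> V6 -> V7
  P2: V1 <- V3 -> V7
  P3: V1 <- V6 <- V3 -> V7
  P4: V1 <- V6 -> V7
Condition 1 (no descendant of V1 in the set): holds — descendants of V1 are {V7}; none are in {V3, V6}.
Condition 2 (every backdoor path blocked by {V3, V6}):
  P1: blocked at fork node V3 ∈ conditioning set.
  P2: blocked at fork node V3 ∈ conditioning set.
  P3: blocked at chain node V6 ∈ conditioning set.
  P4: blocked at fork node V6 ∈ conditioning set.
{V3, V6} satisfies the backdoor criterion.

Yes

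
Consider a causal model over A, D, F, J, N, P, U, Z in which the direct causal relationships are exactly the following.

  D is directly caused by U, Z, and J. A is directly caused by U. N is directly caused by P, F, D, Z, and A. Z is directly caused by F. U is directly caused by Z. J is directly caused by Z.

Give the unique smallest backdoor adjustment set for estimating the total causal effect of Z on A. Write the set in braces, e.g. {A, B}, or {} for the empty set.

Variables eligible for adjustment (non-descendants of Z, excluding Z and A): {F, P}.
Backdoor paths from Z to A:
  P1: Z <- F -> N <- A
  P2: Z <- F -> N <- D <- U -> A
Each backdoor path contains an unconditioned collider, so every path is already blocked with the empty conditioning set:
  P1: blocked at collider N (neither it nor any descendant is in the conditioning set).
  P2: blocked at collider N (neither it nor any descendant is in the conditioning set).
The empty set is therefore the unique smallest valid set.

{}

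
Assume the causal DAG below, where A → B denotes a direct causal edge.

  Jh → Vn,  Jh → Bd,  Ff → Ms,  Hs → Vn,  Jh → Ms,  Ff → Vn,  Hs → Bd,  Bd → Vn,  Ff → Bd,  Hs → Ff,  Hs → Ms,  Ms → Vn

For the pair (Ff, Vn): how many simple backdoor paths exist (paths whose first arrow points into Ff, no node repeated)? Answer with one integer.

7

A backdoor path from Ff to Vn is any simple undirected path whose first edge points into Ff (i.e. leaves Ff via a parent).
Parents of Ff: {Hs}.
Enumerating:
  P1: Ff <- Hs -> Ms <- Jh -> Bd -> Vn
  P2: Ff <- Hs -> Ms <- Jh -> Vn
  P3: Ff <- Hs -> Ms -> Vn
  P4: Ff <- Hs -> Bd <- Jh -> Ms -> Vn
  P5: Ff <- Hs -> Bd <- Jh -> Vn
  P6: Ff <- Hs -> Bd -> Vn
  P7: Ff <- Hs -> Vn
That exhausts the simple backdoor paths. Count: 7.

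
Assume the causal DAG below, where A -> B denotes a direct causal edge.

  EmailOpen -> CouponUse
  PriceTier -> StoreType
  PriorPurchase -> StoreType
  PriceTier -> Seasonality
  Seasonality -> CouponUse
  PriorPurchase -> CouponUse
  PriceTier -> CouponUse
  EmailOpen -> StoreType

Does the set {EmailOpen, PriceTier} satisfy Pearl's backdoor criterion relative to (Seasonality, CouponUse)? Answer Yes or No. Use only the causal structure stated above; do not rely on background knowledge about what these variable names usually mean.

Yes

Backdoor paths from Seasonality to CouponUse (paths whose first edge points into Seasonality):
  P1: Seasonality <- PriceTier -> CouponUse
  P2: Seasonality <- PriceTier -> StoreType <- PriorPurchase -> CouponUse
  P3: Seasonality <- PriceTier -> StoreType <- EmailOpen -> CouponUse
Condition 1 (no descendant of Seasonality in the set): holds — descendants of Seasonality are {CouponUse}; none are in {EmailOpen, PriceTier}.
Condition 2 (every backdoor path blocked by {EmailOpen, PriceTier}):
  P1: blocked at fork node PriceTier ∈ conditioning set.
  P2: blocked at fork node PriceTier ∈ conditioning set.
  P3: blocked at fork node PriceTier ∈ conditioning set.
{EmailOpen, PriceTier} satisfies the backdoor criterion.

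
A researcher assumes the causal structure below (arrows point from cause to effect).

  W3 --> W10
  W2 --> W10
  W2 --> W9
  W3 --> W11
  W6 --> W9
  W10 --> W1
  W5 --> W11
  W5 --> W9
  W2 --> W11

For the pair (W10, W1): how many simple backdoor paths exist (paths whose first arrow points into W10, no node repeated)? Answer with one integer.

0

A backdoor path from W10 to W1 is any simple undirected path whose first edge points into W10 (i.e. leaves W10 via a parent).
Parents of W10: {W2, W3}.
No simple path from any parent of W10 reaches W1 without revisiting W10, so there are no backdoor paths.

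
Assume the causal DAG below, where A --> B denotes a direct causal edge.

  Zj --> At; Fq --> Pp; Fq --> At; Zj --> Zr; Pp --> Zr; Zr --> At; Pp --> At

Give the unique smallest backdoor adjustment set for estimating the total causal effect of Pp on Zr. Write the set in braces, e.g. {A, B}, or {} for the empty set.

Variables eligible for adjustment (non-descendants of Pp, excluding Pp and Zr): {Fq, Zj}.
Backdoor paths from Pp to Zr:
  P1: Pp <- Fq -> At <- Zj -> Zr
  P2: Pp <- Fq -> At <- Zr
Each backdoor path contains an unconditioned collider, so every path is already blocked with the empty conditioning set:
  P1: blocked at collider At (neither it nor any descendant is in the conditioning set).
  P2: blocked at collider At (neither it nor any descendant is in the conditioning set).
The empty set is therefore the unique smallest valid set.

{}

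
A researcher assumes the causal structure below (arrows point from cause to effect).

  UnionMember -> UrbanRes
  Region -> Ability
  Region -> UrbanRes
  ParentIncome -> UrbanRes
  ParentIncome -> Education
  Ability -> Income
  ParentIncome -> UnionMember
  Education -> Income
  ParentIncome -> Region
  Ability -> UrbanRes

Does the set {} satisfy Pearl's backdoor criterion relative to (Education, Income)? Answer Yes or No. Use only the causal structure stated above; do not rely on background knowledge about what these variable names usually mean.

Backdoor paths from Education to Income (paths whose first edge points into Education):
  P1: Education <- ParentIncome -> Region -> Ability -> Income
  P2: Education <- ParentIncome -> Region -> UrbanRes <- Ability -> Income
  P3: Education <- ParentIncome -> UnionMember -> UrbanRes <- Region -> Ability -> Income
  P4: Education <- ParentIncome -> UnionMember -> UrbanRes <- Ability -> Income
  P5: Education <- ParentIncome -> UrbanRes <- Region -> Ability -> Income
  P6: Education <- ParentIncome -> UrbanRes <- Ability -> Income
Condition 1 (no descendant of Education in the set): holds — descendants of Education are {Income}; none are in {}.
Condition 2 (every backdoor path blocked by {}):
  P1: open — no interior node is in the conditioning set.
  P2: blocked at collider UrbanRes (neither it nor any descendant is in the conditioning set).
  P3: blocked at collider UrbanRes (neither it nor any descendant is in the conditioning set).
  P4: blocked at collider UrbanRes (neither it nor any descendant is in the conditioning set).
  P5: blocked at collider UrbanRes (neither it nor any descendant is in the conditioning set).
  P6: blocked at collider UrbanRes (neither it nor any descendant is in the conditioning set).
{} does not satisfy the backdoor criterion.

No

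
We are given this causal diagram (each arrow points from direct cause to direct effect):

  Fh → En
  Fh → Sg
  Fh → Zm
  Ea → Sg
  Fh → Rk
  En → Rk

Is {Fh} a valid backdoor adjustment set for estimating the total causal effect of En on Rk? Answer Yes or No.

Backdoor paths from En to Rk (paths whose first edge points into En):
  P1: En <- Fh -> Rk
Condition 1 (no descendant of En in the set): holds — descendants of En are {Rk}; none are in {Fh}.
Condition 2 (every backdoor path blocked by {Fh}):
  P1: blocked at fork node Fh ∈ conditioning set.
{Fh} satisfies the backdoor criterion.

Yes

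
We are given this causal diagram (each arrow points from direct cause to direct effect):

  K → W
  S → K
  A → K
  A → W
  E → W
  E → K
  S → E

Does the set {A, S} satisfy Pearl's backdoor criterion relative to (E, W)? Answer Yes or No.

Backdoor paths from E to W (paths whose first edge points into E):
  P1: E <- S -> K <- A -> W
  P2: E <- S -> K -> W
Condition 1 (no descendant of E in the set): holds — descendants of E are {K, W}; none are in {A, S}.
Condition 2 (every backdoor path blocked by {A, S}):
  P1: blocked at fork node S ∈ conditioning set.
  P2: blocked at fork node S ∈ conditioning set.
{A, S} satisfies the backdoor criterion.

Yes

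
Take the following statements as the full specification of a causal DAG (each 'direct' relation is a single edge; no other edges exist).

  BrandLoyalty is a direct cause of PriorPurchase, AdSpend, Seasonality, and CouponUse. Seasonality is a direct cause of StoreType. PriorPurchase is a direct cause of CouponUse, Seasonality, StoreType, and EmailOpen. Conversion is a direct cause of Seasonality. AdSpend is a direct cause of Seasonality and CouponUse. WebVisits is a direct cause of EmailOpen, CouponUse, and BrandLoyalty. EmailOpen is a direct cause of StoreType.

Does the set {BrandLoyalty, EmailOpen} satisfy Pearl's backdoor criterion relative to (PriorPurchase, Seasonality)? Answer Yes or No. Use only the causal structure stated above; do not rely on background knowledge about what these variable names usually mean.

No

Backdoor paths from PriorPurchase to Seasonality (paths whose first edge points into PriorPurchase):
  P1: PriorPurchase <- BrandLoyalty <- WebVisits -> EmailOpen -> StoreType <- Seasonality
  P2: PriorPurchase <- BrandLoyalty <- WebVisits -> CouponUse <- AdSpend -> Seasonality
  P3: PriorPurchase <- BrandLoyalty -> AdSpend -> CouponUse <- WebVisits -> EmailOpen -> StoreType <- Seasonality
  P4: PriorPurchase <- BrandLoyalty -> AdSpend -> Seasonality
  P5: PriorPurchase <- BrandLoyalty -> CouponUse <- WebVisits -> EmailOpen -> StoreType <- Seasonality
  P6: PriorPurchase <- BrandLoyalty -> CouponUse <- AdSpend -> Seasonality
  P7: PriorPurchase <- BrandLoyalty -> Seasonality
Condition 1 (no descendant of PriorPurchase in the set): FAILS — EmailOpen is a descendant of PriorPurchase.
Condition 2 (every backdoor path blocked by {BrandLoyalty, EmailOpen}):
  P1: blocked at chain node BrandLoyalty ∈ conditioning set.
  P2: blocked at chain node BrandLoyalty ∈ conditioning set.
  P3: blocked at fork node BrandLoyalty ∈ conditioning set.
  P4: blocked at fork node BrandLoyalty ∈ conditioning set.
  P5: blocked at fork node BrandLoyalty ∈ conditioning set.
  P6: blocked at fork node BrandLoyalty ∈ conditioning set.
  P7: blocked at fork node BrandLoyalty ∈ conditioning set.
{BrandLoyalty, EmailOpen} does not satisfy the backdoor criterion.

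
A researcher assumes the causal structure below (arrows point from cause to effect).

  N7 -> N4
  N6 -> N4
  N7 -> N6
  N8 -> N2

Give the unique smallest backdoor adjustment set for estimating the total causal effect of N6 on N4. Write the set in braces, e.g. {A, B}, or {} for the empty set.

Variables eligible for adjustment (non-descendants of N6, excluding N6 and N4): {N2, N7, N8}.
Backdoor paths from N6 to N4:
  P1: N6 <- N7 -> N4
The empty set is not sufficient: P1 (N6 <- N7 -> N4) has no collider blocking it and no conditioned non-collider, so it is open.
Try {N7}:
  P1: blocked at fork node N7 ∈ conditioning set.
{N7} contains no descendant of N6 and blocks every backdoor path.
No other singleton works — e.g. {N8} leaves P1 open — so {N7} is the unique smallest valid adjustment set.

{N7}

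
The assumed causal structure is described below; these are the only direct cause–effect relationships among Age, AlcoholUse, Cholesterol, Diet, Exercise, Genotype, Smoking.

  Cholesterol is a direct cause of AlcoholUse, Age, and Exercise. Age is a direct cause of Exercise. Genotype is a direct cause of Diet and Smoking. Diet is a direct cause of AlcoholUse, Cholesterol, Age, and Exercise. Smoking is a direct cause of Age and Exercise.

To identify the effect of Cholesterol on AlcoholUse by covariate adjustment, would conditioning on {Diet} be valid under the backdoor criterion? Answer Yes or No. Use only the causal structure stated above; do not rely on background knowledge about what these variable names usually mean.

Yes

Backdoor paths from Cholesterol to AlcoholUse (paths whose first edge points into Cholesterol):
  P1: Cholesterol <- Diet -> AlcoholUse
Condition 1 (no descendant of Cholesterol in the set): holds — descendants of Cholesterol are {Age, AlcoholUse, Exercise}; none are in {Diet}.
Condition 2 (every backdoor path blocked by {Diet}):
  P1: blocked at fork node Diet ∈ conditioning set.
{Diet} satisfies the backdoor criterion.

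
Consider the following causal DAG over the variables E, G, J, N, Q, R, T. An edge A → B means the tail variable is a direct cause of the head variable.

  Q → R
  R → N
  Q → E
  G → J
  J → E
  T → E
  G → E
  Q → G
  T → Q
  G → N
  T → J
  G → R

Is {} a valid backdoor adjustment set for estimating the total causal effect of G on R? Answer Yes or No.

Backdoor paths from G to R (paths whose first edge points into G):
  P1: G <- Q -> R
Condition 1 (no descendant of G in the set): holds — descendants of G are {E, J, N, R}; none are in {}.
Condition 2 (every backdoor path blocked by {}):
  P1: open — no interior node is in the conditioning set.
{} does not satisfy the backdoor criterion.

No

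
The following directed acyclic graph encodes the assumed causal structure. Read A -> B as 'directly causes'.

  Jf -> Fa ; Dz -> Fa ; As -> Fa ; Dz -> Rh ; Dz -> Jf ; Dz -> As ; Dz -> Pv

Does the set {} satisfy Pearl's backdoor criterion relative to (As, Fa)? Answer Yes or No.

Backdoor paths from As to Fa (paths whose first edge points into As):
  P1: As <- Dz -> Jf -> Fa
  P2: As <- Dz -> Fa
Condition 1 (no descendant of As in the set): holds — descendants of As are {Fa}; none are in {}.
Condition 2 (every backdoor path blocked by {}):
  P1: open — no interior node is in the conditioning set.
  P2: open — no interior node is in the conditioning set.
{} does not satisfy the backdoor criterion.

No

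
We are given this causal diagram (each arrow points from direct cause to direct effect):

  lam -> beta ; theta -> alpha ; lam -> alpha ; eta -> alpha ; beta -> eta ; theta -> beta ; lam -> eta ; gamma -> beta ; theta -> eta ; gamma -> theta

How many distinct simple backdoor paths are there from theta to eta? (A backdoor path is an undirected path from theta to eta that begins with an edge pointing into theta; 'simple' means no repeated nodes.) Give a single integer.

3

A backdoor path from theta to eta is any simple undirected path whose first edge points into theta (i.e. leaves theta via a parent).
Parents of theta: {gamma}.
Enumerating:
  P1: theta <- gamma -> beta <- lam -> eta
  P2: theta <- gamma -> beta <- lam -> alpha <- eta
  P3: theta <- gamma -> beta -> eta
That exhausts the simple backdoor paths. Count: 3.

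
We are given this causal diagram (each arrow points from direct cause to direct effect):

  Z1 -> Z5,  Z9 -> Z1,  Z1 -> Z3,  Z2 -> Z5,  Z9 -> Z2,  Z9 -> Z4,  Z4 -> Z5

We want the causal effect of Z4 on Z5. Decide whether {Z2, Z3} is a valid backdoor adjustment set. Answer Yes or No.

No

Backdoor paths from Z4 to Z5 (paths whose first edge points into Z4):
  P1: Z4 <- Z9 -> Z1 -> Z5
  P2: Z4 <- Z9 -> Z2 -> Z5
Condition 1 (no descendant of Z4 in the set): holds — descendants of Z4 are {Z5}; none are in {Z2, Z3}.
Condition 2 (every backdoor path blocked by {Z2, Z3}):
  P1: open — no interior node is in the conditioning set.
  P2: blocked at chain node Z2 ∈ conditioning set.
{Z2, Z3} does not satisfy the backdoor criterion.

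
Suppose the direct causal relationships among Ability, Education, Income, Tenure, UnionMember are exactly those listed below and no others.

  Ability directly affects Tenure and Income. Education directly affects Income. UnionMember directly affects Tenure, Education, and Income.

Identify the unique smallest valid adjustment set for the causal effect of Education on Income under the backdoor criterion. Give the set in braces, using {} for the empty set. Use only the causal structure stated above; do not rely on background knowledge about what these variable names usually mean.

{UnionMember}

Variables eligible for adjustment (non-descendants of Education, excluding Education and Income): {Ability, Tenure, UnionMember}.
Backdoor paths from Education to Income:
  P1: Education <- UnionMember -> Income
  P2: Education <- UnionMember -> Tenure <- Ability -> Income
The empty set is not sufficient: P1 (Education <- UnionMember -> Income) has no collider blocking it and no conditioned non-collider, so it is open.
Try {UnionMember}:
  P1: blocked at fork node UnionMember ∈ conditioning set.
  P2: blocked at fork node UnionMember ∈ conditioning set.
{UnionMember} contains no descendant of Education and blocks every backdoor path.
No other singleton works — e.g. {Ability} leaves P1 open — so {UnionMember} is the unique smallest valid adjustment set.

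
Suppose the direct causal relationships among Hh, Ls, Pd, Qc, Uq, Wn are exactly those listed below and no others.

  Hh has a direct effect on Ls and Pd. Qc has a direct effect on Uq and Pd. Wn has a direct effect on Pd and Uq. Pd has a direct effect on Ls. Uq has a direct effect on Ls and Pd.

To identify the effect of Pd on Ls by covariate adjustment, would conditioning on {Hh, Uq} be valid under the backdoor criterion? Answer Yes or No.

Yes

Backdoor paths from Pd to Ls (paths whose first edge points into Pd):
  P1: Pd <- Qc -> Uq -> Ls
  P2: Pd <- Hh -> Ls
  P3: Pd <- Wn -> Uq -> Ls
  P4: Pd <- Uq -> Ls
Condition 1 (no descendant of Pd in the set): holds — descendants of Pd are {Ls}; none are in {Hh, Uq}.
Condition 2 (every backdoor path blocked by {Hh, Uq}):
  P1: blocked at chain node Uq ∈ conditioning set.
  P2: blocked at fork node Hh ∈ conditioning set.
  P3: blocked at chain node Uq ∈ conditioning set.
  P4: blocked at fork node Uq ∈ conditioning set.
{Hh, Uq} satisfies the backdoor criterion.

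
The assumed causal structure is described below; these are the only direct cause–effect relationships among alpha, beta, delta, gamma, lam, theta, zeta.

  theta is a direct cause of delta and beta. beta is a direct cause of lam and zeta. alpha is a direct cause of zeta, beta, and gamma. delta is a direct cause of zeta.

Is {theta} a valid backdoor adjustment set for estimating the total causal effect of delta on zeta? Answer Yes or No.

Yes

Backdoor paths from delta to zeta (paths whose first edge points into delta):
  P1: delta <- theta -> beta <- alpha -> zeta
  P2: delta <- theta -> beta -> zeta
Condition 1 (no descendant of delta in the set): holds — descendants of delta are {zeta}; none are in {theta}.
Condition 2 (every backdoor path blocked by {theta}):
  P1: blocked at fork node theta ∈ conditioning set.
  P2: blocked at fork node theta ∈ conditioning set.
{theta} satisfies the backdoor criterion.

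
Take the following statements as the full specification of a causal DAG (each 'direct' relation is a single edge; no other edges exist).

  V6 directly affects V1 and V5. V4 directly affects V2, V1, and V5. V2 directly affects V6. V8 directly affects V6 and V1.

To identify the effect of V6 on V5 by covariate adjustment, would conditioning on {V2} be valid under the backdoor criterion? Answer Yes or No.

Yes

Backdoor paths from V6 to V5 (paths whose first edge points into V6):
  P1: V6 <- V2 <- V4 -> V5
  P2: V6 <- V8 -> V1 <- V4 -> V5
Condition 1 (no descendant of V6 in the set): holds — descendants of V6 are {V1, V5}; none are in {V2}.
Condition 2 (every backdoor path blocked by {V2}):
  P1: blocked at chain node V2 ∈ conditioning set.
  P2: blocked at collider V1 (neither it nor any descendant is in the conditioning set).
{V2} satisfies the backdoor criterion.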